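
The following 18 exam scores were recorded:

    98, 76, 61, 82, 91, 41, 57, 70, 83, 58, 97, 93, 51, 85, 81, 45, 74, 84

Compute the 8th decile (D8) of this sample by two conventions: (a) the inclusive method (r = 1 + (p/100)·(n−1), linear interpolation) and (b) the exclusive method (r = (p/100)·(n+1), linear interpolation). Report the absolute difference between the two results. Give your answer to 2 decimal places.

2.80

Sorted: 41, 45, 51, 57, 58, 61, 70, 74, 76, 81, 82, 83, 84, 85, 91, 93, 97, 98.
n = 18.
(a) r = 14.6; between ranks 14 (85) and 15 (91): 88.6.
(b) r = 15.2; between ranks 15 (91) and 16 (93): 91.4.
|88.6 − 91.4| = 2.8.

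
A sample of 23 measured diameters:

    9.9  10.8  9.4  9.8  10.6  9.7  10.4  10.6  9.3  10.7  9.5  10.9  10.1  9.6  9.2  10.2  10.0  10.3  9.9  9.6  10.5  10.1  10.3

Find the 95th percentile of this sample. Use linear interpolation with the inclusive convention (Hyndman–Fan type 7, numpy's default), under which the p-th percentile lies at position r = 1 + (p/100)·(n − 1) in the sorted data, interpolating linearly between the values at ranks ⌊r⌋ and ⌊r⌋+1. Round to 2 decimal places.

Sorted: 9.2, 9.3, 9.4, 9.5, 9.6, 9.6, 9.7, 9.8, 9.9, 9.9, 10.0, 10.1, 10.1, 10.2, 10.3, 10.3, 10.4, 10.5, 10.6, 10.6, 10.7, 10.8, 10.9.
n = 23.
r = 1 + (95/100)·(23 − 1) = 1 + 20.9 = 21.9.
Rank 21 is 10.7 and rank 22 is 10.8.
Interpolate: 10.7 + 0.9·(10.8 − 10.7) = 10.7 + 0.9·0.1 = 10.79.

10.79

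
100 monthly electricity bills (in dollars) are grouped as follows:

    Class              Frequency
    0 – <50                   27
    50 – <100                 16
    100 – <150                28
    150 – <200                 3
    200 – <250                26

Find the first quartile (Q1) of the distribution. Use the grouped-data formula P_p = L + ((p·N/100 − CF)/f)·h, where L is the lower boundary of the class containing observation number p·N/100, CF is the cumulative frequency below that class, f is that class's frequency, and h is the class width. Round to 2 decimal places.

N = 100; target position k = 25/100 · 100 = 25.
Cumulative frequencies: 27, 43, 71, 74, 100.
Observation 25 falls in the class 0 – <50.
L = 0, CF = 0, f = 27, h = 50.
P25 = 0 + ((25 − 0)/27)·50 = 0 + 46.2963 = 46.2963.

46.30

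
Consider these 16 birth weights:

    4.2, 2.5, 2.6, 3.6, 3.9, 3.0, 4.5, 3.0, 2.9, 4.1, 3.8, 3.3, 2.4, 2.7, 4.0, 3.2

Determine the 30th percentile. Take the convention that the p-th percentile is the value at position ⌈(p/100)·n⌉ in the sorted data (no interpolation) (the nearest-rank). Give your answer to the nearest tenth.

2.9

Sorted: 2.4, 2.5, 2.6, 2.7, 2.9, 3.0, 3.0, 3.2, 3.3, 3.6, 3.8, 3.9, 4.0, 4.1, 4.2, 4.5.
n = 16.
Position = ⌈30/100 · 16⌉ = ⌈4.8⌉ = 5.
The value at rank 5 is 2.9.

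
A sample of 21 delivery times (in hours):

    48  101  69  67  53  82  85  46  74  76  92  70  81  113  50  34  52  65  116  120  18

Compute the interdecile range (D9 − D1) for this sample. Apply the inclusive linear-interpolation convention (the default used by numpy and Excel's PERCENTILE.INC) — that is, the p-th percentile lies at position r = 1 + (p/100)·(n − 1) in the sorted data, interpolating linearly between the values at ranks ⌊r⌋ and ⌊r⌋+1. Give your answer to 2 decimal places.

Sorted: 18, 34, 46, 48, 50, 52, 53, 65, 67, 69, 70, 74, 76, 81, 82, 85, 92, 101, 113, 116, 120.
n = 21.
P10: r = 3 (integer) → 46.
P90: r = 19 (integer) → 113.
Difference: 113 − 46 = 67.

67.00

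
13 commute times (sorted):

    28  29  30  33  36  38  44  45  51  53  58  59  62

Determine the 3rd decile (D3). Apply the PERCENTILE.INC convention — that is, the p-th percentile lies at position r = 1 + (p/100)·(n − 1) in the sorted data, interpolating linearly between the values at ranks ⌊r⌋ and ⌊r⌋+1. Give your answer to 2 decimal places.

34.80

n = 13.
r = 1 + (30/100)·(13 − 1) = 1 + 3.6 = 4.6.
Rank 4 is 33 and rank 5 is 36.
Interpolate: 33 + 0.6·(36 − 33) = 33 + 0.6·3 = 34.8.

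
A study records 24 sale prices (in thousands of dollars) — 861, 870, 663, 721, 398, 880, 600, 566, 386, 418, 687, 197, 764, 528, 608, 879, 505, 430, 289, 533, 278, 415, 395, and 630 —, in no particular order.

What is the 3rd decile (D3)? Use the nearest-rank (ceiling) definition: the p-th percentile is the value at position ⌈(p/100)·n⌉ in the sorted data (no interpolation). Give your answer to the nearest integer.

418

Sorted: 197, 278, 289, 386, 395, 398, 415, 418, 430, 505, 528, 533, 566, 600, 608, 630, 663, 687, 721, 764, 861, 870, 879, 880.
n = 24.
Position = ⌈30/100 · 24⌉ = ⌈7.2⌉ = 8.
The value at rank 8 is 418.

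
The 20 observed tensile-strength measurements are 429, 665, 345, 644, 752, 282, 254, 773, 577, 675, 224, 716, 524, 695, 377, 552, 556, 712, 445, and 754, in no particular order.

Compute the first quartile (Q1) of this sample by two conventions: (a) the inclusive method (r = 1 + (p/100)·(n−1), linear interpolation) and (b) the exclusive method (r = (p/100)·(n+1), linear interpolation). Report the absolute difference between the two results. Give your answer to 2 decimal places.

26.00

Sorted: 224, 254, 282, 345, 377, 429, 445, 524, 552, 556, 577, 644, 665, 675, 695, 712, 716, 752, 754, 773.
n = 20.
(a) r = 5.75; between ranks 5 (377) and 6 (429): 416.
(b) r = 5.25; between ranks 5 (377) and 6 (429): 390.
|416 − 390| = 26.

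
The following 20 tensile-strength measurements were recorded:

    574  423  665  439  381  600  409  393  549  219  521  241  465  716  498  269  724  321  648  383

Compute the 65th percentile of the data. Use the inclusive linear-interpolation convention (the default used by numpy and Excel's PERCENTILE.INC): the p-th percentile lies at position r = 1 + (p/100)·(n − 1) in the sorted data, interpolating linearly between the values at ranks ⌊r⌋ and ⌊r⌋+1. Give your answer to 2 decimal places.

530.80

Sorted: 219, 241, 269, 321, 381, 383, 393, 409, 423, 439, 465, 498, 521, 549, 574, 600, 648, 665, 716, 724.
n = 20.
r = 1 + (65/100)·(20 − 1) = 1 + 12.35 = 13.35.
Rank 13 is 521 and rank 14 is 549.
Interpolate: 521 + 0.35·(549 − 521) = 521 + 0.35·28 = 530.8.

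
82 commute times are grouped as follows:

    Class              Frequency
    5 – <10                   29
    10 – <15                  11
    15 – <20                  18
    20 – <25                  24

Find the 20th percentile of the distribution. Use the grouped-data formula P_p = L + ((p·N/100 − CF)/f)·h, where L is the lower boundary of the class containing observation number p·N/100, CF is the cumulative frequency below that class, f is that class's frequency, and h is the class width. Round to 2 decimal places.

7.83

N = 82; target position k = 20/100 · 82 = 16.4.
Cumulative frequencies: 29, 40, 58, 82.
Observation 16.4 falls in the class 5 – <10.
L = 5, CF = 0, f = 29, h = 5.
P20 = 5 + ((16.4 − 0)/29)·5 = 5 + 2.82759 = 7.82759.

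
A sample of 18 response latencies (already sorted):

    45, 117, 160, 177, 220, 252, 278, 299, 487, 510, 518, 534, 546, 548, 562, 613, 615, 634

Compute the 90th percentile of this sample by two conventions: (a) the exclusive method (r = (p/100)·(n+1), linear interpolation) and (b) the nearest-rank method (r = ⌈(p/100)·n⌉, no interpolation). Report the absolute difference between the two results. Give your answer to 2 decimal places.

1.90

n = 18.
(a) r = 17.1; between ranks 17 (615) and 18 (634): 616.9.
(b) the nearest-rank method: rank 17 → 615.
|616.9 − 615| = 1.9.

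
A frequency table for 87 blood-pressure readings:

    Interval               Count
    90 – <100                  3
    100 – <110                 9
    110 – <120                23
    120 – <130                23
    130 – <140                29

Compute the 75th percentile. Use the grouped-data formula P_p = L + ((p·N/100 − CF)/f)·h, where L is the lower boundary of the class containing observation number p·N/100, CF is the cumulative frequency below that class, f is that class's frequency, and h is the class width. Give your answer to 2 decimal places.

N = 87; target position k = 75/100 · 87 = 65.25.
Cumulative frequencies: 3, 12, 35, 58, 87.
Observation 65.25 falls in the class 130 – <140.
L = 130, CF = 58, f = 29, h = 10.
P75 = 130 + ((65.25 − 58)/29)·10 = 130 + 2.5 = 132.5.

132.50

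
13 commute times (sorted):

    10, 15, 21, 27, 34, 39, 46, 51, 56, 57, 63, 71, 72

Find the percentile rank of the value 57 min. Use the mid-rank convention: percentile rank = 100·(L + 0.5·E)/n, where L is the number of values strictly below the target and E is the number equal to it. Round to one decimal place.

Count below 57: L = 9; count equal: E = 1; n = 13.
Percentile rank = 100·(9 + 0.5·1)/13 = 100·9.5/13 = 73.08.

73.1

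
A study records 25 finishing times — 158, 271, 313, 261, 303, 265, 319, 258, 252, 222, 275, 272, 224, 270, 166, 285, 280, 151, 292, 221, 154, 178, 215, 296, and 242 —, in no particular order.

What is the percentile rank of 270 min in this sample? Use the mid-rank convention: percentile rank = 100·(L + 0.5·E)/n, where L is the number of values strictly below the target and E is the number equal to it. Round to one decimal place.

Sorted: 151, 154, 158, 166, 178, 215, 221, 222, 224, 242, 252, 258, 261, 265, 270, 271, 272, 275, 280, 285, 292, 296, 303, 313, 319.
Count below 270: L = 14; count equal: E = 1; n = 25.
Percentile rank = 100·(14 + 0.5·1)/25 = 100·14.5/25 = 58.

58.0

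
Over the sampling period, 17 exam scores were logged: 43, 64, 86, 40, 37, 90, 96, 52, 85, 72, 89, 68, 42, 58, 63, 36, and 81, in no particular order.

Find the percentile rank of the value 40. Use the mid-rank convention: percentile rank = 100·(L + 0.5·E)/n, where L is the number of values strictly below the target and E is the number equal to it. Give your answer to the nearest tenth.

14.7

Sorted: 36, 37, 40, 42, 43, 52, 58, 63, 64, 68, 72, 81, 85, 86, 89, 90, 96.
Count below 40: L = 2; count equal: E = 1; n = 17.
Percentile rank = 100·(2 + 0.5·1)/17 = 100·2.5/17 = 14.71.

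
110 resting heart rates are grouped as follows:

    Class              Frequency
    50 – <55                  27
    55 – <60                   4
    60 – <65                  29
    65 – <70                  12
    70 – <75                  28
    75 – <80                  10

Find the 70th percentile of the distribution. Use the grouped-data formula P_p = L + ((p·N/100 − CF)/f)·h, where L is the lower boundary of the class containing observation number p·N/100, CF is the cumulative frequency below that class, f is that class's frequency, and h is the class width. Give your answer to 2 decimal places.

N = 110; target position k = 70/100 · 110 = 77.
Cumulative frequencies: 27, 31, 60, 72, 100, 110.
Observation 77 falls in the class 70 – <75.
L = 70, CF = 72, f = 28, h = 5.
P70 = 70 + ((77 − 72)/28)·5 = 70 + 0.892857 = 70.8929.

70.89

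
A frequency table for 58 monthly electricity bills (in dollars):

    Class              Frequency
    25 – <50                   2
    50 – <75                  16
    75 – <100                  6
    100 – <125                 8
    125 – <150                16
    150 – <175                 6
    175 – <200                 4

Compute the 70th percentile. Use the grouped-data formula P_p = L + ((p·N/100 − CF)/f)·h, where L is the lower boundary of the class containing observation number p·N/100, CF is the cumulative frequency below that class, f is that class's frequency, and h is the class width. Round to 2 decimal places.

138.44

N = 58; target position k = 70/100 · 58 = 40.6.
Cumulative frequencies: 2, 18, 24, 32, 48, 54, 58.
Observation 40.6 falls in the class 125 – <150.
L = 125, CF = 32, f = 16, h = 25.
P70 = 125 + ((40.6 − 32)/16)·25 = 125 + 13.4375 = 138.438.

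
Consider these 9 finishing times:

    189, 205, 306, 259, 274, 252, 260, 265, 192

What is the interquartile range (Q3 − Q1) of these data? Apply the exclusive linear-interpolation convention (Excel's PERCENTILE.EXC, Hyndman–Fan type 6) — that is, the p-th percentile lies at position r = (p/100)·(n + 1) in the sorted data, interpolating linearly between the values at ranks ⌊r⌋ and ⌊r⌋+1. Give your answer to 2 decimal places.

Sorted: 189, 192, 205, 252, 259, 260, 265, 274, 306.
n = 9.
P25: r = 2.5; ranks 2–3 are 192, 205; interpolating gives 198.5.
P75: r = 7.5; ranks 7–8 are 265, 274; interpolating gives 269.5.
Difference: 269.5 − 198.5 = 71.

71.00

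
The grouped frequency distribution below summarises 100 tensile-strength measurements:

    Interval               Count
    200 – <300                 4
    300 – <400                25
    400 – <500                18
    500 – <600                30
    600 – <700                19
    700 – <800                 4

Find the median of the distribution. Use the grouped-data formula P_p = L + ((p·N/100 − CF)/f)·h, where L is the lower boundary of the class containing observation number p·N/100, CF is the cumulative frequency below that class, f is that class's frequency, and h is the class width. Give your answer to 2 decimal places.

510.00

N = 100; target position k = 50/100 · 100 = 50.
Cumulative frequencies: 4, 29, 47, 77, 96, 100.
Observation 50 falls in the class 500 – <600.
L = 500, CF = 47, f = 30, h = 100.
P50 = 500 + ((50 − 47)/30)·100 = 500 + 10 = 510.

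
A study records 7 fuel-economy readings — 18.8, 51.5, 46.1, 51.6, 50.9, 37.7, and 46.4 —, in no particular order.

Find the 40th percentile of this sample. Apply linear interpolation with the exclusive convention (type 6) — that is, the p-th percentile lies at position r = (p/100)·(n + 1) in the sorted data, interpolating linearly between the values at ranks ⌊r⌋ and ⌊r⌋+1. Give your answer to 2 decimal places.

Sorted: 18.8, 37.7, 46.1, 46.4, 50.9, 51.5, 51.6.
n = 7.
r = (40/100)·(7 + 1) = 3.2.
Rank 3 is 46.1 and rank 4 is 46.4.
Interpolate: 46.1 + 0.2·(46.4 − 46.1) = 46.1 + 0.2·0.3 = 46.16.

46.16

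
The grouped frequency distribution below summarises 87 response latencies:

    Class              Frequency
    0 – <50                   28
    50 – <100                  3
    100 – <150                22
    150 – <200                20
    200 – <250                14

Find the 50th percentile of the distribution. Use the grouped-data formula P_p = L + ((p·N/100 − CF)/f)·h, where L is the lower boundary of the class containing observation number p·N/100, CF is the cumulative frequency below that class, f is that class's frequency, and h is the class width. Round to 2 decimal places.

N = 87; target position k = 50/100 · 87 = 43.5.
Cumulative frequencies: 28, 31, 53, 73, 87.
Observation 43.5 falls in the class 100 – <150.
L = 100, CF = 31, f = 22, h = 50.
P50 = 100 + ((43.5 − 31)/22)·50 = 100 + 28.4091 = 128.409.

128.41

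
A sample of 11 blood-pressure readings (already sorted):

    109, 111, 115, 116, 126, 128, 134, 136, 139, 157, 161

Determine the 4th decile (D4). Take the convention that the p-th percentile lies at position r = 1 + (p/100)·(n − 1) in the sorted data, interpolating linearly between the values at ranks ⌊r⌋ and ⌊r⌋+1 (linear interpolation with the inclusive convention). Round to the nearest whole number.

n = 11.
r = 1 + (40/100)·(11 − 1) = 1 + 4 = 5.
r is an integer, so P40 is the value at rank 5: 126.

126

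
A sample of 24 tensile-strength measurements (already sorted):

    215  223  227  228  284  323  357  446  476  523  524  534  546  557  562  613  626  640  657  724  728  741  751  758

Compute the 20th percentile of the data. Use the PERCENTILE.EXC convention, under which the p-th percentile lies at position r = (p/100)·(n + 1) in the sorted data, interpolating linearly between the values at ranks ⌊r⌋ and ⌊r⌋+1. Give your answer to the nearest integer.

n = 24.
r = (20/100)·(24 + 1) = 5.
r is an integer, so P20 is the value at rank 5: 284.

284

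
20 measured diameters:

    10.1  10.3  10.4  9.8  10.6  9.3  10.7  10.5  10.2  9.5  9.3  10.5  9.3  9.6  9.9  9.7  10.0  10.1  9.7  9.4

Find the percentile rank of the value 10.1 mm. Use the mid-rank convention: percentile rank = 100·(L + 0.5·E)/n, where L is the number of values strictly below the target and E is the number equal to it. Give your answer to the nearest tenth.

Sorted: 9.3, 9.3, 9.3, 9.4, 9.5, 9.6, 9.7, 9.7, 9.8, 9.9, 10.0, 10.1, 10.1, 10.2, 10.3, 10.4, 10.5, 10.5, 10.6, 10.7.
Count below 10.1: L = 11; count equal: E = 2; n = 20.
Percentile rank = 100·(11 + 0.5·2)/20 = 100·12/20 = 60.

60.0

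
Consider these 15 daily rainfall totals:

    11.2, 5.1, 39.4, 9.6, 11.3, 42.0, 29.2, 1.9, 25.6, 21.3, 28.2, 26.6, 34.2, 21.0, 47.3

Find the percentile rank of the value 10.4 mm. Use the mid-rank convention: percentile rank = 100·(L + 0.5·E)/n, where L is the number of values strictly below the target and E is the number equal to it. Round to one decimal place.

Sorted: 1.9, 5.1, 9.6, 11.2, 11.3, 21.0, 21.3, 25.6, 26.6, 28.2, 29.2, 34.2, 39.4, 42.0, 47.3.
Count below 10.4: L = 3; count equal: E = 0; n = 15.
Percentile rank = 100·(3 + 0.5·0)/15 = 100·3/15 = 20.

20.0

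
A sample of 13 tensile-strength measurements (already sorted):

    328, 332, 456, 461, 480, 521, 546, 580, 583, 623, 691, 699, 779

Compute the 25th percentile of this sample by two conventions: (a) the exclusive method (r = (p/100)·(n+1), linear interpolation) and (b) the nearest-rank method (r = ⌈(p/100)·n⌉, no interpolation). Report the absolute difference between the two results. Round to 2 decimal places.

n = 13.
(a) r = 3.5; between ranks 3 (456) and 4 (461): 458.5.
(b) the nearest-rank method: rank 4 → 461.
|458.5 − 461| = 2.5.

2.50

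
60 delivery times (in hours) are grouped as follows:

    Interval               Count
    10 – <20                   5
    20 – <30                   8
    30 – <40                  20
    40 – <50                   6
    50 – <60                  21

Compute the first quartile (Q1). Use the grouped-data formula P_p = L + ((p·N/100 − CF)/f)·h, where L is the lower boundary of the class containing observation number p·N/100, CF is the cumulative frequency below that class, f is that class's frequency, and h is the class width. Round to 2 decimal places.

31.00

N = 60; target position k = 25/100 · 60 = 15.
Cumulative frequencies: 5, 13, 33, 39, 60.
Observation 15 falls in the class 30 – <40.
L = 30, CF = 13, f = 20, h = 10.
P25 = 30 + ((15 − 13)/20)·10 = 30 + 1 = 31.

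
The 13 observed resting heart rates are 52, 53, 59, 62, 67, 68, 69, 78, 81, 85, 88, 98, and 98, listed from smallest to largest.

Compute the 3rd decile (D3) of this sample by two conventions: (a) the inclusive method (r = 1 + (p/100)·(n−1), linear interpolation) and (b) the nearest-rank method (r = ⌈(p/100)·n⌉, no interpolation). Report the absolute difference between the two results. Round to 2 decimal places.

3.00

n = 13.
(a) r = 4.6; between ranks 4 (62) and 5 (67): 65.
(b) the nearest-rank method: rank 4 → 62.
|65 − 62| = 3.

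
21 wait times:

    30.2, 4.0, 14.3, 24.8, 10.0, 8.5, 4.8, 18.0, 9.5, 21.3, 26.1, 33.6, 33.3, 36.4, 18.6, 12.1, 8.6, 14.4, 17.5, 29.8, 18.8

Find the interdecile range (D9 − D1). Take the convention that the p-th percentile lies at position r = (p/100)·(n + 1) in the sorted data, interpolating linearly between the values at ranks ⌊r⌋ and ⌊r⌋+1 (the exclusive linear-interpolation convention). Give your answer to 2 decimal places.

Sorted: 4.0, 4.8, 8.5, 8.6, 9.5, 10.0, 12.1, 14.3, 14.4, 17.5, 18.0, 18.6, 18.8, 21.3, 24.8, 26.1, 29.8, 30.2, 33.3, 33.6, 36.4.
n = 21.
P10: r = 2.2; ranks 2–3 are 4.8, 8.5; interpolating gives 5.54.
P90: r = 19.8; ranks 19–20 are 33.3, 33.6; interpolating gives 33.54.
Difference: 33.54 − 5.54 = 28.

28.00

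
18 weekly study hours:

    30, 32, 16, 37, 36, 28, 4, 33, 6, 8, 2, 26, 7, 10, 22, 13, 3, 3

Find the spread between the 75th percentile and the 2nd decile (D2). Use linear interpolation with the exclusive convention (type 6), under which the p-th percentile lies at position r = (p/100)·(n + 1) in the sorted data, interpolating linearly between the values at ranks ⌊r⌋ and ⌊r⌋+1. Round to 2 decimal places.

26.70

Sorted: 2, 3, 3, 4, 6, 7, 8, 10, 13, 16, 22, 26, 28, 30, 32, 33, 36, 37.
n = 18.
P20: r = 3.8; ranks 3–4 are 3, 4; interpolating gives 3.8.
P75: r = 14.25; ranks 14–15 are 30, 32; interpolating gives 30.5.
Difference: 30.5 − 3.8 = 26.7.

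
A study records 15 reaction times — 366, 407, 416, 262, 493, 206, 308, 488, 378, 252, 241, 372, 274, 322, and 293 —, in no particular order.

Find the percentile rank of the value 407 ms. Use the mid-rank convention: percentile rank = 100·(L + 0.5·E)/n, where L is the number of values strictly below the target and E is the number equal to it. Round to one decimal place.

Sorted: 206, 241, 252, 262, 274, 293, 308, 322, 366, 372, 378, 407, 416, 488, 493.
Count below 407: L = 11; count equal: E = 1; n = 15.
Percentile rank = 100·(11 + 0.5·1)/15 = 100·11.5/15 = 76.67.

76.7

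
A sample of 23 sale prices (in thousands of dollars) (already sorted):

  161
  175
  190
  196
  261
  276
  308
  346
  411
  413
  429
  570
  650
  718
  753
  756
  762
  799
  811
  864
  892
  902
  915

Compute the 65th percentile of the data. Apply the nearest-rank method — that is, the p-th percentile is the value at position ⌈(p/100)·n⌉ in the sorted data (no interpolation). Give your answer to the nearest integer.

n = 23.
Position = ⌈65/100 · 23⌉ = ⌈14.95⌉ = 15.
The value at rank 15 is 753.

753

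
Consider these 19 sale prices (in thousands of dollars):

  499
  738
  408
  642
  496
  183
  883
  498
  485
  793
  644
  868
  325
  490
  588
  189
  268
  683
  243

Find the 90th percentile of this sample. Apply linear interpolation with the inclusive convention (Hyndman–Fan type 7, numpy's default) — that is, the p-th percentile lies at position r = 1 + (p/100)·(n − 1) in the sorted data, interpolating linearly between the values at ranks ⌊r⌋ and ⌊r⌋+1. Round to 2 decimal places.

Sorted: 183, 189, 243, 268, 325, 408, 485, 490, 496, 498, 499, 588, 642, 644, 683, 738, 793, 868, 883.
n = 19.
r = 1 + (90/100)·(19 − 1) = 1 + 16.2 = 17.2.
Rank 17 is 793 and rank 18 is 868.
Interpolate: 793 + 0.2·(868 − 793) = 793 + 0.2·75 = 808.

808.00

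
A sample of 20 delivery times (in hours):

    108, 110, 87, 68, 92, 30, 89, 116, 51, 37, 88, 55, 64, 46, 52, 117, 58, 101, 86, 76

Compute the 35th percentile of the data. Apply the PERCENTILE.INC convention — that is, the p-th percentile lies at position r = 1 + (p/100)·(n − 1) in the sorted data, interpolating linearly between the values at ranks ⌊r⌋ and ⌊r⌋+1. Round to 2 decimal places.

61.90

Sorted: 30, 37, 46, 51, 52, 55, 58, 64, 68, 76, 86, 87, 88, 89, 92, 101, 108, 110, 116, 117.
n = 20.
r = 1 + (35/100)·(20 − 1) = 1 + 6.65 = 7.65.
Rank 7 is 58 and rank 8 is 64.
Interpolate: 58 + 0.65·(64 − 58) = 58 + 0.65·6 = 61.9.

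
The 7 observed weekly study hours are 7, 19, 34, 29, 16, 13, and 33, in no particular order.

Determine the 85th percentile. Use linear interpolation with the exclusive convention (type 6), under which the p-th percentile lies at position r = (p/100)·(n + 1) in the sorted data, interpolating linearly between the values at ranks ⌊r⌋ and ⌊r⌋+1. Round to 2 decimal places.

Sorted: 7, 13, 16, 19, 29, 33, 34.
n = 7.
r = (85/100)·(7 + 1) = 6.8.
Rank 6 is 33 and rank 7 is 34.
Interpolate: 33 + 0.8·(34 − 33) = 33 + 0.8·1 = 33.8.

33.80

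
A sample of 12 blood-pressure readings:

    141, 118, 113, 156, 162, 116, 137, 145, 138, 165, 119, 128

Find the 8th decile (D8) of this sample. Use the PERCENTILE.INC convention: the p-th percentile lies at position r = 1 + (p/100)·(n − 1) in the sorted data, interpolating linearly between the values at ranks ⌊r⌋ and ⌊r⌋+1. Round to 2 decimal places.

Sorted: 113, 116, 118, 119, 128, 137, 138, 141, 145, 156, 162, 165.
n = 12.
r = 1 + (80/100)·(12 − 1) = 1 + 8.8 = 9.8.
Rank 9 is 145 and rank 10 is 156.
Interpolate: 145 + 0.8·(156 − 145) = 145 + 0.8·11 = 153.8.

153.80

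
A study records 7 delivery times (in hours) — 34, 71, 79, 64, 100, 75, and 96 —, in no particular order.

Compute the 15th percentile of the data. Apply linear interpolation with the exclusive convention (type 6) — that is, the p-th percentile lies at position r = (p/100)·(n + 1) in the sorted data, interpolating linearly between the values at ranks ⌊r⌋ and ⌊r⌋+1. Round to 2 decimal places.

Sorted: 34, 64, 71, 75, 79, 96, 100.
n = 7.
r = (15/100)·(7 + 1) = 1.2.
Rank 1 is 34 and rank 2 is 64.
Interpolate: 34 + 0.2·(64 − 34) = 34 + 0.2·30 = 40.

40.00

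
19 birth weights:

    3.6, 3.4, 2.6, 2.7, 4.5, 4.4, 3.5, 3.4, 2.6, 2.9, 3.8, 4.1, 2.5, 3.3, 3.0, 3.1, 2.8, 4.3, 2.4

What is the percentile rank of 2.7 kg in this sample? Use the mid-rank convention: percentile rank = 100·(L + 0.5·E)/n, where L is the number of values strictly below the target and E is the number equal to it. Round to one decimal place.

23.7

Sorted: 2.4, 2.5, 2.6, 2.6, 2.7, 2.8, 2.9, 3.0, 3.1, 3.3, 3.4, 3.4, 3.5, 3.6, 3.8, 4.1, 4.3, 4.4, 4.5.
Count below 2.7: L = 4; count equal: E = 1; n = 19.
Percentile rank = 100·(4 + 0.5·1)/19 = 100·4.5/19 = 23.68.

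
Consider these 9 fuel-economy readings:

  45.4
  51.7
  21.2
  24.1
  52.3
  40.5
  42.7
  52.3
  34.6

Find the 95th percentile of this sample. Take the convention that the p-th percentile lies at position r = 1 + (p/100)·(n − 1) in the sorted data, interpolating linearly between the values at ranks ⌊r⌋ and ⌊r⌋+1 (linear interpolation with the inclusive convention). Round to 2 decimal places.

52.30

Sorted: 21.2, 24.1, 34.6, 40.5, 42.7, 45.4, 51.7, 52.3, 52.3.
n = 9.
r = 1 + (95/100)·(9 − 1) = 1 + 7.6 = 8.6.
Rank 8 is 52.3 and rank 9 is 52.3.
Interpolate: 52.3 + 0.6·(52.3 − 52.3) = 52.3 + 0.6·0 = 52.3.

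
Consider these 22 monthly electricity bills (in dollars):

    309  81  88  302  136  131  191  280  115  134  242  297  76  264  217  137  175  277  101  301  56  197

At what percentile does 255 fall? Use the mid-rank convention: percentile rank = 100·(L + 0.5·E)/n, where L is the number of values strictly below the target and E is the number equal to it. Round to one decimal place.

68.2

Sorted: 56, 76, 81, 88, 101, 115, 131, 134, 136, 137, 175, 191, 197, 217, 242, 264, 277, 280, 297, 301, 302, 309.
Count below 255: L = 15; count equal: E = 0; n = 22.
Percentile rank = 100·(15 + 0.5·0)/22 = 100·15/22 = 68.18.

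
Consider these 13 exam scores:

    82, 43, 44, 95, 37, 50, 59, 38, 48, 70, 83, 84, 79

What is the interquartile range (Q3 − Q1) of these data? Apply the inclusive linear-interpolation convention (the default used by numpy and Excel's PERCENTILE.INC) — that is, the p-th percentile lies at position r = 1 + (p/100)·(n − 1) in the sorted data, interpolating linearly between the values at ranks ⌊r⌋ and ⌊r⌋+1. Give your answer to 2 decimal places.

Sorted: 37, 38, 43, 44, 48, 50, 59, 70, 79, 82, 83, 84, 95.
n = 13.
P25: r = 4 (integer) → 44.
P75: r = 10 (integer) → 82.
Difference: 82 − 44 = 38.

38.00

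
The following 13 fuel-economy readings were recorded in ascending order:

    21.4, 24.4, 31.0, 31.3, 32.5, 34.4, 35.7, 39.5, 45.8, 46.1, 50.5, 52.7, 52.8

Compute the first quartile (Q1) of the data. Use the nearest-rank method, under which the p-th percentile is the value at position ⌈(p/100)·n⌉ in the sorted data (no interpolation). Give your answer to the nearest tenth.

n = 13.
Position = ⌈25/100 · 13⌉ = ⌈3.25⌉ = 4.
The value at rank 4 is 31.3.

31.3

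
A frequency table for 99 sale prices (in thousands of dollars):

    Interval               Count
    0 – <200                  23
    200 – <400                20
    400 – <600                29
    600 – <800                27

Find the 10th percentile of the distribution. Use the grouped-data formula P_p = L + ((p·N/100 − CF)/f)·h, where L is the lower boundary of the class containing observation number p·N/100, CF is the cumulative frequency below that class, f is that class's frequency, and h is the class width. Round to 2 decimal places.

86.09

N = 99; target position k = 10/100 · 99 = 9.9.
Cumulative frequencies: 23, 43, 72, 99.
Observation 9.9 falls in the class 0 – <200.
L = 0, CF = 0, f = 23, h = 200.
P10 = 0 + ((9.9 − 0)/23)·200 = 0 + 86.087 = 86.087.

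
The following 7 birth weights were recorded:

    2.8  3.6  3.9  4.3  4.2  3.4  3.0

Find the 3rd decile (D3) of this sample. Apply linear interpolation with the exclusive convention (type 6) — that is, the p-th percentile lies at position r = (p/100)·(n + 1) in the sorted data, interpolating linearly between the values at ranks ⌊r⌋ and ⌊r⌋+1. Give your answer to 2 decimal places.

Sorted: 2.8, 3.0, 3.4, 3.6, 3.9, 4.2, 4.3.
n = 7.
r = (30/100)·(7 + 1) = 2.4.
Rank 2 is 3.0 and rank 3 is 3.4.
Interpolate: 3.0 + 0.4·(3.4 − 3.0) = 3.0 + 0.4·0.4 = 3.16.

3.16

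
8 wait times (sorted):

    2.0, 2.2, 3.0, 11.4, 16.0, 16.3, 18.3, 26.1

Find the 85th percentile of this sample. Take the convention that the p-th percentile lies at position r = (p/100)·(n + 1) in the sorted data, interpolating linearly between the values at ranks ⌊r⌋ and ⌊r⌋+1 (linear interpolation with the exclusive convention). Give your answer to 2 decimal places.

23.37

n = 8.
r = (85/100)·(8 + 1) = 7.65.
Rank 7 is 18.3 and rank 8 is 26.1.
Interpolate: 18.3 + 0.65·(26.1 − 18.3) = 18.3 + 0.65·7.8 = 23.37.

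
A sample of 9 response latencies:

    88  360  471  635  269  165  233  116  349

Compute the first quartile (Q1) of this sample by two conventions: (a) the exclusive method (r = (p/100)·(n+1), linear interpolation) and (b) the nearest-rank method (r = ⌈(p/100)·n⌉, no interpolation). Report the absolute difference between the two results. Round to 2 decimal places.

24.50

Sorted: 88, 116, 165, 233, 269, 349, 360, 471, 635.
n = 9.
(a) r = 2.5; between ranks 2 (116) and 3 (165): 140.5.
(b) the nearest-rank method: rank 3 → 165.
|140.5 − 165| = 24.5.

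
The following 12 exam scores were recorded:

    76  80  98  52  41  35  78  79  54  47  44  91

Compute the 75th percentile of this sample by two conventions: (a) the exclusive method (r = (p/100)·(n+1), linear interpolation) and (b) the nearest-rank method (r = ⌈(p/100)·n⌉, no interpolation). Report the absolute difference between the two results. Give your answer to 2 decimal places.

0.75

Sorted: 35, 41, 44, 47, 52, 54, 76, 78, 79, 80, 91, 98.
n = 12.
(a) r = 9.75; between ranks 9 (79) and 10 (80): 79.75.
(b) the nearest-rank method: rank 9 → 79.
|79.75 − 79| = 0.75.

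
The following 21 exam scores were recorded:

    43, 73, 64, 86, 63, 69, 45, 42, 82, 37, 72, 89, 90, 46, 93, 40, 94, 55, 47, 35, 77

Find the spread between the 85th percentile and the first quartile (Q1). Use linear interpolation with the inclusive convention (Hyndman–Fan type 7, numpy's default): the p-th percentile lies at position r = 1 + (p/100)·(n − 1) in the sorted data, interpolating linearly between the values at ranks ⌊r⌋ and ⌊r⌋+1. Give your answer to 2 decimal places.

Sorted: 35, 37, 40, 42, 43, 45, 46, 47, 55, 63, 64, 69, 72, 73, 77, 82, 86, 89, 90, 93, 94.
n = 21.
P25: r = 6 (integer) → 45.
P85: r = 18 (integer) → 89.
Difference: 89 − 45 = 44.

44.00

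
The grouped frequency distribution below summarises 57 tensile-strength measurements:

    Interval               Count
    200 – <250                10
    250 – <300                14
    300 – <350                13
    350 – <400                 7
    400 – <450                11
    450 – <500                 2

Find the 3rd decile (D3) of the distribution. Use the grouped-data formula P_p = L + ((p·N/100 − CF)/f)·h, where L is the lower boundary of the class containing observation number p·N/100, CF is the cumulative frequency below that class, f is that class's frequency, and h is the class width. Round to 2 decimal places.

275.36

N = 57; target position k = 30/100 · 57 = 17.1.
Cumulative frequencies: 10, 24, 37, 44, 55, 57.
Observation 17.1 falls in the class 250 – <300.
L = 250, CF = 10, f = 14, h = 50.
P30 = 250 + ((17.1 − 10)/14)·50 = 250 + 25.3571 = 275.357.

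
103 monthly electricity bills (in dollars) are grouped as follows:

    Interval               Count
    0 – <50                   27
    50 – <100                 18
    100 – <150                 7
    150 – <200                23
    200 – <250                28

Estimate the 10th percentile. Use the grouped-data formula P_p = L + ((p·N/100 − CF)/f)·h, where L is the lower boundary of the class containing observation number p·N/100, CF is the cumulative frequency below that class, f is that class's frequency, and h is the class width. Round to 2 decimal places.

N = 103; target position k = 10/100 · 103 = 10.3.
Cumulative frequencies: 27, 45, 52, 75, 103.
Observation 10.3 falls in the class 0 – <50.
L = 0, CF = 0, f = 27, h = 50.
P10 = 0 + ((10.3 − 0)/27)·50 = 0 + 19.0741 = 19.0741.

19.07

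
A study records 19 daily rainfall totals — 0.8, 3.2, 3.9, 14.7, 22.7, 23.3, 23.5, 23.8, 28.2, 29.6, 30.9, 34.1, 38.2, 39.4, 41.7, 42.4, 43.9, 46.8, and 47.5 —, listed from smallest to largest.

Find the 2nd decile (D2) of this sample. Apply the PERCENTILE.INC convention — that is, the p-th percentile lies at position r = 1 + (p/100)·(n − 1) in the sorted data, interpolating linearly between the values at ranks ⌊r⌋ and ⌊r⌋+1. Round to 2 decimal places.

19.50

n = 19.
r = 1 + (20/100)·(19 − 1) = 1 + 3.6 = 4.6.
Rank 4 is 14.7 and rank 5 is 22.7.
Interpolate: 14.7 + 0.6·(22.7 − 14.7) = 14.7 + 0.6·8 = 19.5.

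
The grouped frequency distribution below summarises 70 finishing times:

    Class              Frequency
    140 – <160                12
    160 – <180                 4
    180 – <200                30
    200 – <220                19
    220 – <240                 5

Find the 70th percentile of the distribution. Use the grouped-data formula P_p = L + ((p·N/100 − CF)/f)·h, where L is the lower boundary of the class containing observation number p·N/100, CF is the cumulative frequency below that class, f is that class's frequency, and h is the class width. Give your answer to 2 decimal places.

N = 70; target position k = 70/100 · 70 = 49.
Cumulative frequencies: 12, 16, 46, 65, 70.
Observation 49 falls in the class 200 – <220.
L = 200, CF = 46, f = 19, h = 20.
P70 = 200 + ((49 − 46)/19)·20 = 200 + 3.15789 = 203.158.

203.16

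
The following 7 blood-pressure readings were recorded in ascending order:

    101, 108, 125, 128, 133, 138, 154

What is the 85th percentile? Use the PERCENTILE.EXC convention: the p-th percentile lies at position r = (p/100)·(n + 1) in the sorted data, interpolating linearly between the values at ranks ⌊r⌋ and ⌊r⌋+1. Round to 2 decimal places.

150.80

n = 7.
r = (85/100)·(7 + 1) = 6.8.
Rank 6 is 138 and rank 7 is 154.
Interpolate: 138 + 0.8·(154 − 138) = 138 + 0.8·16 = 150.8.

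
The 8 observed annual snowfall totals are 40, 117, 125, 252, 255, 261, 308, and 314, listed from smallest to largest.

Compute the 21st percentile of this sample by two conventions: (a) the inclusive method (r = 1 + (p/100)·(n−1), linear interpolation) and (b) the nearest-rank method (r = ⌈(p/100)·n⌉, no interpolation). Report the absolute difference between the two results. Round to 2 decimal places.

n = 8.
(a) r = 2.47; between ranks 2 (117) and 3 (125): 120.76.
(b) the nearest-rank method: rank 2 → 117.
|120.76 − 117| = 3.76.

3.76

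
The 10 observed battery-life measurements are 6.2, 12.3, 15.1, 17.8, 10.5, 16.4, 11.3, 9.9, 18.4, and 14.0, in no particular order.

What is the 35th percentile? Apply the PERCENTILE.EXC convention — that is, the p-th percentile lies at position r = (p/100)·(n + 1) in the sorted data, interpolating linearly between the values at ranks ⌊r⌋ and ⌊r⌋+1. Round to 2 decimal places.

11.18

Sorted: 6.2, 9.9, 10.5, 11.3, 12.3, 14.0, 15.1, 16.4, 17.8, 18.4.
n = 10.
r = (35/100)·(10 + 1) = 3.85.
Rank 3 is 10.5 and rank 4 is 11.3.
Interpolate: 10.5 + 0.85·(11.3 − 10.5) = 10.5 + 0.85·0.8 = 11.18.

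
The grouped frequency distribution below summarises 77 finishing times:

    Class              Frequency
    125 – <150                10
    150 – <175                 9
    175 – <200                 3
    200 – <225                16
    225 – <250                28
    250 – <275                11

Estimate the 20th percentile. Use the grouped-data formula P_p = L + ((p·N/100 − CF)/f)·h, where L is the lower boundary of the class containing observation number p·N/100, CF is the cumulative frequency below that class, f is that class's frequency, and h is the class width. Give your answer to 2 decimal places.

N = 77; target position k = 20/100 · 77 = 15.4.
Cumulative frequencies: 10, 19, 22, 38, 66, 77.
Observation 15.4 falls in the class 150 – <175.
L = 150, CF = 10, f = 9, h = 25.
P20 = 150 + ((15.4 − 10)/9)·25 = 150 + 15 = 165.

165.00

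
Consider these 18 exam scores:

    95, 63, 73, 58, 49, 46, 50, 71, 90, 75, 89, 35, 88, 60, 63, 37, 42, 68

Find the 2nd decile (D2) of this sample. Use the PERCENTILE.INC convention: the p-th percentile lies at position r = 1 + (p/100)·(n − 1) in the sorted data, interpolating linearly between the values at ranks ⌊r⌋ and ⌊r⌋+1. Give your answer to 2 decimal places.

47.20

Sorted: 35, 37, 42, 46, 49, 50, 58, 60, 63, 63, 68, 71, 73, 75, 88, 89, 90, 95.
n = 18.
r = 1 + (20/100)·(18 − 1) = 1 + 3.4 = 4.4.
Rank 4 is 46 and rank 5 is 49.
Interpolate: 46 + 0.4·(49 − 46) = 46 + 0.4·3 = 47.2.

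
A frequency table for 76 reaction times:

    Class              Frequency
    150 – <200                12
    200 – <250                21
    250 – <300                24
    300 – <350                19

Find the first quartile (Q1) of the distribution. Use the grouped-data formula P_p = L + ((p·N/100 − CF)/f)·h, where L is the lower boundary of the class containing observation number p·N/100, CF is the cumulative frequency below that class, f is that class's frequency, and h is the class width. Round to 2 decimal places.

N = 76; target position k = 25/100 · 76 = 19.
Cumulative frequencies: 12, 33, 57, 76.
Observation 19 falls in the class 200 – <250.
L = 200, CF = 12, f = 21, h = 50.
P25 = 200 + ((19 − 12)/21)·50 = 200 + 16.6667 = 216.667.

216.67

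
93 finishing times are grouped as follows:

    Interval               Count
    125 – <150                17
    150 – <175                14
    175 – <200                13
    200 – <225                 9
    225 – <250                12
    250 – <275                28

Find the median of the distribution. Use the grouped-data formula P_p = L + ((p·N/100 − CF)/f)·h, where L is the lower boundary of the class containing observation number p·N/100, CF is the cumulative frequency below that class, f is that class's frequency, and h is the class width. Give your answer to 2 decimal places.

N = 93; target position k = 50/100 · 93 = 46.5.
Cumulative frequencies: 17, 31, 44, 53, 65, 93.
Observation 46.5 falls in the class 200 – <225.
L = 200, CF = 44, f = 9, h = 25.
P50 = 200 + ((46.5 − 44)/9)·25 = 200 + 6.94444 = 206.944.

206.94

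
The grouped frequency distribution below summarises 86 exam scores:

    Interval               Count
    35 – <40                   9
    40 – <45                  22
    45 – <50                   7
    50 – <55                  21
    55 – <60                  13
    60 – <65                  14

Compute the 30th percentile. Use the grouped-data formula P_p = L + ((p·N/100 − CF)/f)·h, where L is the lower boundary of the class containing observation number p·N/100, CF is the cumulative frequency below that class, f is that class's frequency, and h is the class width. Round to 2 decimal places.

N = 86; target position k = 30/100 · 86 = 25.8.
Cumulative frequencies: 9, 31, 38, 59, 72, 86.
Observation 25.8 falls in the class 40 – <45.
L = 40, CF = 9, f = 22, h = 5.
P30 = 40 + ((25.8 − 9)/22)·5 = 40 + 3.81818 = 43.8182.

43.82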